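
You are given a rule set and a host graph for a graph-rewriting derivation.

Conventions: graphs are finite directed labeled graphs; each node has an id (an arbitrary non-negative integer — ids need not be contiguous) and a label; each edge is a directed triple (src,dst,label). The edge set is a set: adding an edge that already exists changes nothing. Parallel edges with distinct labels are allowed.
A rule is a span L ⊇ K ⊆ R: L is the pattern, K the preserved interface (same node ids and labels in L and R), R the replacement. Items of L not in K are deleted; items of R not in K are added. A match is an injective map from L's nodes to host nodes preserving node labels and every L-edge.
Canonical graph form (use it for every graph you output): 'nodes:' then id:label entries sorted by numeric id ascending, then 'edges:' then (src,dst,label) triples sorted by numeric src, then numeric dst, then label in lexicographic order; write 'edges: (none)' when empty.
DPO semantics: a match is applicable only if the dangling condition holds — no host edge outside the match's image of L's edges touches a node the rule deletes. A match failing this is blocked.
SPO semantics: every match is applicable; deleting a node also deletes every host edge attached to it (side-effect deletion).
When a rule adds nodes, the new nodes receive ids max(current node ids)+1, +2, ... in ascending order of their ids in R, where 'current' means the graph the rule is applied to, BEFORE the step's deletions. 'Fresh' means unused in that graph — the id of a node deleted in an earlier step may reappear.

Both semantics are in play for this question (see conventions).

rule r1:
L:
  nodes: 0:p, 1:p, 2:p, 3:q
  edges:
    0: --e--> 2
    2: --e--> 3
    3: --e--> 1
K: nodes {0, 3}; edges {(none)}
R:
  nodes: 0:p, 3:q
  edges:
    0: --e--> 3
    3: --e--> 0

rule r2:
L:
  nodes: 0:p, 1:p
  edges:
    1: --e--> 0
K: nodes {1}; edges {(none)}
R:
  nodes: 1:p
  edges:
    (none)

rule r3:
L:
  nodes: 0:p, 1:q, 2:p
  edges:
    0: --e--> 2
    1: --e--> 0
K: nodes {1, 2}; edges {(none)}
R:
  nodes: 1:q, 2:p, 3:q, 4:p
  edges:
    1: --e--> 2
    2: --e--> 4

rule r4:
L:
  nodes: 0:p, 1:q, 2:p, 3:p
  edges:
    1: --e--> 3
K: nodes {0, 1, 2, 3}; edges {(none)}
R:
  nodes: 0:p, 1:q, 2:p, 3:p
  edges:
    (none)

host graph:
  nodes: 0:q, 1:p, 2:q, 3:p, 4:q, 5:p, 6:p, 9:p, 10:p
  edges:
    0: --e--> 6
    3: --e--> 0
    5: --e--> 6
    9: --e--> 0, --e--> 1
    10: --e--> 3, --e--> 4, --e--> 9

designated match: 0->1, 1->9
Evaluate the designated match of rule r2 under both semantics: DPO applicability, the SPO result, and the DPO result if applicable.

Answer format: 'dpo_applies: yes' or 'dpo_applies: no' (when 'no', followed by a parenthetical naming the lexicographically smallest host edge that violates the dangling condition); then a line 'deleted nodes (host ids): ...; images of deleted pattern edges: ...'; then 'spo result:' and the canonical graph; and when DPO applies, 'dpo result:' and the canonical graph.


dpo_applies: yes
deleted nodes (host ids): 1; images of deleted pattern edges: (9,1,e)
spo result:
nodes: 0:q, 2:q, 3:p, 4:q, 5:p, 6:p, 9:p, 10:p
edges: (0,6,e); (3,0,e); (5,6,e); (9,0,e); (10,3,e); (10,4,e); (10,9,e)
dpo result:
nodes: 0:q, 2:q, 3:p, 4:q, 5:p, 6:p, 9:p, 10:p
edges: (0,6,e); (3,0,e); (5,6,e); (9,0,e); (10,3,e); (10,4,e); (10,9,e)


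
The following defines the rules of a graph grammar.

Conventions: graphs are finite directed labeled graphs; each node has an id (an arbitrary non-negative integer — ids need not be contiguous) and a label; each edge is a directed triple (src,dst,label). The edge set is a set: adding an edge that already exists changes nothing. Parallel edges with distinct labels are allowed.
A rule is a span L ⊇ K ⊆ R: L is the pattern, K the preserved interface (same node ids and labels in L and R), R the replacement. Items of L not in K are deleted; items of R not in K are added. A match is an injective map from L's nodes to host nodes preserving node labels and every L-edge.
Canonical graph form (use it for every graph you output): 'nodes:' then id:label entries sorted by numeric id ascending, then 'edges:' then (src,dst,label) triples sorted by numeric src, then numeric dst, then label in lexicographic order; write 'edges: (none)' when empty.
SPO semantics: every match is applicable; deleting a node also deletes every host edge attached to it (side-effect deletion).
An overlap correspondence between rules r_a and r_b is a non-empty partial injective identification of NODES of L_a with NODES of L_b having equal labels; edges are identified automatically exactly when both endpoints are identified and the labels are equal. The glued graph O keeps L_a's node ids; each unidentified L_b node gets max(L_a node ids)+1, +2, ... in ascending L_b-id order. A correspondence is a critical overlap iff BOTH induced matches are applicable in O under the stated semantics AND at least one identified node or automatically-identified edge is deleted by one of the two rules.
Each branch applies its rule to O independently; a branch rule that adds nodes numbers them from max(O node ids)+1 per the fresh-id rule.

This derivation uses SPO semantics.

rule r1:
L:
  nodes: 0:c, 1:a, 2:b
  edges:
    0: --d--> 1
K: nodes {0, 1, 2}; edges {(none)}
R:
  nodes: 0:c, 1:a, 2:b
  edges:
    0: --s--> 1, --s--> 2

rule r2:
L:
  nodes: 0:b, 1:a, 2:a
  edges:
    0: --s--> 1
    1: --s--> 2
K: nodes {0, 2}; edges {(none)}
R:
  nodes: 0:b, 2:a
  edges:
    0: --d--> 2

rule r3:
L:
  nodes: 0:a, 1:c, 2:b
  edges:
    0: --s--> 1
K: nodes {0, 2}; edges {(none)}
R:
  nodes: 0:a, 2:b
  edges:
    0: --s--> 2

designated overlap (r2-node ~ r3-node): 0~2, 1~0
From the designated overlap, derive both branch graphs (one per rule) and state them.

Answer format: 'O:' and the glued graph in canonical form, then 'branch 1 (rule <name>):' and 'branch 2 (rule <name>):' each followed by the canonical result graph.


O:
nodes: 0:b, 1:a, 2:a, 3:c
edges: (0,1,s); (1,2,s); (1,3,s)
branch 1 (rule r2):
nodes: 0:b, 2:a, 3:c
edges: (0,2,d)
branch 2 (rule r3):
nodes: 0:b, 1:a, 2:a
edges: (0,1,s); (1,0,s); (1,2,s)


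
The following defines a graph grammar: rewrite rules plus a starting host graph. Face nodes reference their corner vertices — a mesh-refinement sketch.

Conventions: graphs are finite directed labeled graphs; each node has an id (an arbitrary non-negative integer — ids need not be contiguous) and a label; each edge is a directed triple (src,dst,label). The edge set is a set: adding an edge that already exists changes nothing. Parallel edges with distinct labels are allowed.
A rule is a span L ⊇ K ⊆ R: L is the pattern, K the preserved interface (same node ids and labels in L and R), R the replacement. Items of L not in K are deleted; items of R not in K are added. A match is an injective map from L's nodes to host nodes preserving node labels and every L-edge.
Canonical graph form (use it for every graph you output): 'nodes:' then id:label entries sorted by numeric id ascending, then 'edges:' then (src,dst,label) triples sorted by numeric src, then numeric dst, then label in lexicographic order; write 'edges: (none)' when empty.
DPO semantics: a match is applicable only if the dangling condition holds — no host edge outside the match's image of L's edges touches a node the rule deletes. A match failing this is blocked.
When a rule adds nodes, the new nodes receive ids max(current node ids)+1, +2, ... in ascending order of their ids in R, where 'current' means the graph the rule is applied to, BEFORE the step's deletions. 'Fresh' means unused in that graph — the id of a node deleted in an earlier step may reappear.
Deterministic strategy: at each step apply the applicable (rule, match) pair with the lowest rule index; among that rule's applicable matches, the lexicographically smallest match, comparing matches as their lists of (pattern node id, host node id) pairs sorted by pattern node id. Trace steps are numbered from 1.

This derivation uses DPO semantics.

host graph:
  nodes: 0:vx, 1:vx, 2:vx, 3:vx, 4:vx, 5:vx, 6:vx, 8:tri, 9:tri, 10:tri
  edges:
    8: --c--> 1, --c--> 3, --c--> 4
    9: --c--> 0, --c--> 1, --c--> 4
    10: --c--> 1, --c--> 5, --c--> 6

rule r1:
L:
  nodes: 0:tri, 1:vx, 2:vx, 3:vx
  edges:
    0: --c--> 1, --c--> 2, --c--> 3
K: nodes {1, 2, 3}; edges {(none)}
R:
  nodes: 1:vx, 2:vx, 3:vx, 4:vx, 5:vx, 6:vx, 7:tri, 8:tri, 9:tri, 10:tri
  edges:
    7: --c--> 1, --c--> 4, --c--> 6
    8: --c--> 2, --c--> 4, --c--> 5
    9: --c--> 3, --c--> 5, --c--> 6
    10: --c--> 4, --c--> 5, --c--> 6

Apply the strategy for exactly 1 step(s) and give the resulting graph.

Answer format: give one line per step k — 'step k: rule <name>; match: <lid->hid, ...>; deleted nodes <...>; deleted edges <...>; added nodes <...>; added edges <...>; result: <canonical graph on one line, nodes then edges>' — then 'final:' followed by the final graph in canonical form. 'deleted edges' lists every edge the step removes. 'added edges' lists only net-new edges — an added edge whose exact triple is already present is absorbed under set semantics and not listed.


step 1: rule r1; match: 0->8, 1->1, 2->3, 3->4; deleted nodes 8; deleted edges (8,1,c); (8,3,c); (8,4,c); added nodes 11, 12, 13, 14, 15, 16, 17; added edges (14,1,c); (14,11,c); (14,13,c); (15,3,c); (15,11,c); (15,12,c); (16,4,c); (16,12,c); (16,13,c); (17,11,c); (17,12,c); (17,13,c); result: nodes: 0:vx, 1:vx, 2:vx, 3:vx, 4:vx, 5:vx, 6:vx, 9:tri, 10:tri, 11:vx, 12:vx, 13:vx, 14:tri, 15:tri, 16:tri, 17:tri edges: (9,0,c); (9,1,c); (9,4,c); (10,1,c); (10,5,c); (10,6,c); (14,1,c); (14,11,c); (14,13,c); (15,3,c); (15,11,c); (15,12,c); (16,4,c); (16,12,c); (16,13,c); (17,11,c); (17,12,c); (17,13,c)
final:
nodes: 0:vx, 1:vx, 2:vx, 3:vx, 4:vx, 5:vx, 6:vx, 9:tri, 10:tri, 11:vx, 12:vx, 13:vx, 14:tri, 15:tri, 16:tri, 17:tri
edges: (9,0,c); (9,1,c); (9,4,c); (10,1,c); (10,5,c); (10,6,c); (14,1,c); (14,11,c); (14,13,c); (15,3,c); (15,11,c); (15,12,c); (16,4,c); (16,12,c); (16,13,c); (17,11,c); (17,12,c); (17,13,c)


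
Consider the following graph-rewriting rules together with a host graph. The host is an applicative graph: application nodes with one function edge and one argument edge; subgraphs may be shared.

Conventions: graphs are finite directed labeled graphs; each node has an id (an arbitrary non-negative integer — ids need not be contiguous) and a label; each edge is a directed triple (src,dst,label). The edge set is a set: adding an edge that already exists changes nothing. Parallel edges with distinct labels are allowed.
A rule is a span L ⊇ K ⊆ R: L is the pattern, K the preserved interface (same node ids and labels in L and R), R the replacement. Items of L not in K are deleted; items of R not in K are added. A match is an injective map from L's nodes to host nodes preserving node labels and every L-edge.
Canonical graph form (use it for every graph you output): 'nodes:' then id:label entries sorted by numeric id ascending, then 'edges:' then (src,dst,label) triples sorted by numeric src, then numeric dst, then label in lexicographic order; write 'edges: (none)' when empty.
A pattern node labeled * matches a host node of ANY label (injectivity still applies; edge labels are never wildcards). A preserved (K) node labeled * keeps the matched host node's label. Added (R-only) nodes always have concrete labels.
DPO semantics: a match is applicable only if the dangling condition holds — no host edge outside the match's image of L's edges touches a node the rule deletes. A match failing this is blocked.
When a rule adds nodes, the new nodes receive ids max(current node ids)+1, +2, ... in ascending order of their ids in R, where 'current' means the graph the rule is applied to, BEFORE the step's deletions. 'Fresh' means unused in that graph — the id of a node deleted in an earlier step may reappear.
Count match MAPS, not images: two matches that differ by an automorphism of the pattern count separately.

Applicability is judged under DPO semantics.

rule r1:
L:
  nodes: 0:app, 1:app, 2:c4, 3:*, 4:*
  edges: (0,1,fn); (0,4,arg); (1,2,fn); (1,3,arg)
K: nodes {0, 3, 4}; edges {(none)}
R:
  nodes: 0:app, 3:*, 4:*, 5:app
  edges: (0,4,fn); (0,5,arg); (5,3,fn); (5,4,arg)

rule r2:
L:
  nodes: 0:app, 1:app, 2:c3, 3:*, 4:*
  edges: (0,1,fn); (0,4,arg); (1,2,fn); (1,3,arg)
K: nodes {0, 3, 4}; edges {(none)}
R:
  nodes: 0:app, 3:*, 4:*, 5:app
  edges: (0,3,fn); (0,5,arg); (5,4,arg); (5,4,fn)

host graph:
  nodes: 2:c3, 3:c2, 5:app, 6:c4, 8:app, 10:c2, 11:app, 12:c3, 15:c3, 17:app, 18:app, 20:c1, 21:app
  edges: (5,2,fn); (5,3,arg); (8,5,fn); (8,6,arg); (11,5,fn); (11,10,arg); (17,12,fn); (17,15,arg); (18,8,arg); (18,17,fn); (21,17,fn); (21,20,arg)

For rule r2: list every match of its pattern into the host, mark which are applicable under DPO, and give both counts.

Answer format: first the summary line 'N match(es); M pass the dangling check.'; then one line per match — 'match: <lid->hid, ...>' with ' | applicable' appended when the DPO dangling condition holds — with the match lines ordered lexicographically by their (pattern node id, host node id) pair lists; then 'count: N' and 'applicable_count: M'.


4 match(es); 0 pass the dangling check.
match: 0->8, 1->5, 2->2, 3->3, 4->6
match: 0->11, 1->5, 2->2, 3->3, 4->10
match: 0->18, 1->17, 2->12, 3->15, 4->8
match: 0->21, 1->17, 2->12, 3->15, 4->20
count: 4
applicable_count: 0


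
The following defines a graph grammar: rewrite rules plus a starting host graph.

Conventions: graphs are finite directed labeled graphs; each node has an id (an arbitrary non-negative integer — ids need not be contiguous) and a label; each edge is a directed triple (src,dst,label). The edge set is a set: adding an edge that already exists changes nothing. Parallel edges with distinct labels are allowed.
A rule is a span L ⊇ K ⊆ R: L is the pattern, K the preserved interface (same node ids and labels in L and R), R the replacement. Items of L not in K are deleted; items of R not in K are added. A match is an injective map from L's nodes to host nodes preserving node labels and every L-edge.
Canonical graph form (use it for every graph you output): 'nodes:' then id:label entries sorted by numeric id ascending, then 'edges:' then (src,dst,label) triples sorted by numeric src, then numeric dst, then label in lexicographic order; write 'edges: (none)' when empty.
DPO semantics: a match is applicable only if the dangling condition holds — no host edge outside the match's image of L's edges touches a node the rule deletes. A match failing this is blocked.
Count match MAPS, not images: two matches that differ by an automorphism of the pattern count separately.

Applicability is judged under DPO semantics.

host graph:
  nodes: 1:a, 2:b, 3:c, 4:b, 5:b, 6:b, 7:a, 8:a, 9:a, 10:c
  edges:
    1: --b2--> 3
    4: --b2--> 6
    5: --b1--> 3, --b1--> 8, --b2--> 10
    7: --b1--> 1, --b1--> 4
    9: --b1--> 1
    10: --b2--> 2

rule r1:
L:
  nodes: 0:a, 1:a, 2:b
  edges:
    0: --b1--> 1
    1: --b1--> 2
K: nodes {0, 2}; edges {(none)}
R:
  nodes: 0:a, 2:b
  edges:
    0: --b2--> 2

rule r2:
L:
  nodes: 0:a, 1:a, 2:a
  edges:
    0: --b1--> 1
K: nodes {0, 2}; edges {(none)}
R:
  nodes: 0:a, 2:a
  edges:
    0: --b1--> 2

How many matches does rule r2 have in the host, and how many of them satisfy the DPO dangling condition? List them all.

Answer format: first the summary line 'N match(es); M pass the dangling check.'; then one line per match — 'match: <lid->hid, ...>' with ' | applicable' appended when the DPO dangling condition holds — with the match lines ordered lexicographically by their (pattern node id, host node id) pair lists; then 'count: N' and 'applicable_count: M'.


4 match(es); 0 pass the dangling check.
match: 0->7, 1->1, 2->8
match: 0->7, 1->1, 2->9
match: 0->9, 1->1, 2->7
match: 0->9, 1->1, 2->8
count: 4
applicable_count: 0


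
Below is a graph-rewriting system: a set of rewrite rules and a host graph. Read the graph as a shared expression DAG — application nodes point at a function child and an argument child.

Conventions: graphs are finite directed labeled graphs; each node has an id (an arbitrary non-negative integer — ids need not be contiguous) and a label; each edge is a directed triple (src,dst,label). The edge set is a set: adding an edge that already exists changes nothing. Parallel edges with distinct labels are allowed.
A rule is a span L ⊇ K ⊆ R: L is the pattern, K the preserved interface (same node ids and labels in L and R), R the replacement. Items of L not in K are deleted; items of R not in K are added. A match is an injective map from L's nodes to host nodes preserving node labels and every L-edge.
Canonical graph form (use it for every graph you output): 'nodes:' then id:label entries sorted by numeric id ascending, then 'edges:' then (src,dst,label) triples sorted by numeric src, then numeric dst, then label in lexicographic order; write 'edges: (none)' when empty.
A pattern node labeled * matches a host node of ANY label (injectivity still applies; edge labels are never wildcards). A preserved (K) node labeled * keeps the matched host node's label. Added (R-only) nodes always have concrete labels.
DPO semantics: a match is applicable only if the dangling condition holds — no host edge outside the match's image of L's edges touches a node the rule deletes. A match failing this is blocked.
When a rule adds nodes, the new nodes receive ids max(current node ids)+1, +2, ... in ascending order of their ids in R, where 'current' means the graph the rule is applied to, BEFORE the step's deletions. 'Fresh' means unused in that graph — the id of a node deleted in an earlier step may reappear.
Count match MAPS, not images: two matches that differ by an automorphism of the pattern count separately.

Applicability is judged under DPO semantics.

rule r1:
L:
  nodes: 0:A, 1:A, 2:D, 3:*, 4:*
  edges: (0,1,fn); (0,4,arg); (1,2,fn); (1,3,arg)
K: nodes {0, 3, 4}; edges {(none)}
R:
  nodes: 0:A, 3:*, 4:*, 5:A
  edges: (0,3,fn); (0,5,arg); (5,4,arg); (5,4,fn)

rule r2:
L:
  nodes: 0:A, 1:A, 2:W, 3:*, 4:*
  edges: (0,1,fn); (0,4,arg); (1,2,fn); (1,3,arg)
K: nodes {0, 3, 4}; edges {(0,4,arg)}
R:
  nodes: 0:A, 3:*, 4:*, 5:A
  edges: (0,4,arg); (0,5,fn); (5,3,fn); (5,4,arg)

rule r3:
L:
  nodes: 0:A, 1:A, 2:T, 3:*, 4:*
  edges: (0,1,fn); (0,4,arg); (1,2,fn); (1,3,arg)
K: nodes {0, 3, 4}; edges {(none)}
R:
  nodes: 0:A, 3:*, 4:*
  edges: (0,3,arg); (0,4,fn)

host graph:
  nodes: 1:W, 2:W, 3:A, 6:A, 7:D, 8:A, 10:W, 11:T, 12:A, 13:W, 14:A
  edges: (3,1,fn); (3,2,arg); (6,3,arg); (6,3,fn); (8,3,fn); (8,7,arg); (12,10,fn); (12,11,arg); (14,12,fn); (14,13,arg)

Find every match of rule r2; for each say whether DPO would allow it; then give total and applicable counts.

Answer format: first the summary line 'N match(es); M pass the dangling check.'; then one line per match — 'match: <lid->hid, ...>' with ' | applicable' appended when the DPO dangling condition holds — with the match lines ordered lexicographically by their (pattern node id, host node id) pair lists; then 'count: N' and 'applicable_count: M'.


2 match(es); 1 pass the dangling check.
match: 0->8, 1->3, 2->1, 3->2, 4->7
match: 0->14, 1->12, 2->10, 3->11, 4->13 | applicable
count: 2
applicable_count: 1


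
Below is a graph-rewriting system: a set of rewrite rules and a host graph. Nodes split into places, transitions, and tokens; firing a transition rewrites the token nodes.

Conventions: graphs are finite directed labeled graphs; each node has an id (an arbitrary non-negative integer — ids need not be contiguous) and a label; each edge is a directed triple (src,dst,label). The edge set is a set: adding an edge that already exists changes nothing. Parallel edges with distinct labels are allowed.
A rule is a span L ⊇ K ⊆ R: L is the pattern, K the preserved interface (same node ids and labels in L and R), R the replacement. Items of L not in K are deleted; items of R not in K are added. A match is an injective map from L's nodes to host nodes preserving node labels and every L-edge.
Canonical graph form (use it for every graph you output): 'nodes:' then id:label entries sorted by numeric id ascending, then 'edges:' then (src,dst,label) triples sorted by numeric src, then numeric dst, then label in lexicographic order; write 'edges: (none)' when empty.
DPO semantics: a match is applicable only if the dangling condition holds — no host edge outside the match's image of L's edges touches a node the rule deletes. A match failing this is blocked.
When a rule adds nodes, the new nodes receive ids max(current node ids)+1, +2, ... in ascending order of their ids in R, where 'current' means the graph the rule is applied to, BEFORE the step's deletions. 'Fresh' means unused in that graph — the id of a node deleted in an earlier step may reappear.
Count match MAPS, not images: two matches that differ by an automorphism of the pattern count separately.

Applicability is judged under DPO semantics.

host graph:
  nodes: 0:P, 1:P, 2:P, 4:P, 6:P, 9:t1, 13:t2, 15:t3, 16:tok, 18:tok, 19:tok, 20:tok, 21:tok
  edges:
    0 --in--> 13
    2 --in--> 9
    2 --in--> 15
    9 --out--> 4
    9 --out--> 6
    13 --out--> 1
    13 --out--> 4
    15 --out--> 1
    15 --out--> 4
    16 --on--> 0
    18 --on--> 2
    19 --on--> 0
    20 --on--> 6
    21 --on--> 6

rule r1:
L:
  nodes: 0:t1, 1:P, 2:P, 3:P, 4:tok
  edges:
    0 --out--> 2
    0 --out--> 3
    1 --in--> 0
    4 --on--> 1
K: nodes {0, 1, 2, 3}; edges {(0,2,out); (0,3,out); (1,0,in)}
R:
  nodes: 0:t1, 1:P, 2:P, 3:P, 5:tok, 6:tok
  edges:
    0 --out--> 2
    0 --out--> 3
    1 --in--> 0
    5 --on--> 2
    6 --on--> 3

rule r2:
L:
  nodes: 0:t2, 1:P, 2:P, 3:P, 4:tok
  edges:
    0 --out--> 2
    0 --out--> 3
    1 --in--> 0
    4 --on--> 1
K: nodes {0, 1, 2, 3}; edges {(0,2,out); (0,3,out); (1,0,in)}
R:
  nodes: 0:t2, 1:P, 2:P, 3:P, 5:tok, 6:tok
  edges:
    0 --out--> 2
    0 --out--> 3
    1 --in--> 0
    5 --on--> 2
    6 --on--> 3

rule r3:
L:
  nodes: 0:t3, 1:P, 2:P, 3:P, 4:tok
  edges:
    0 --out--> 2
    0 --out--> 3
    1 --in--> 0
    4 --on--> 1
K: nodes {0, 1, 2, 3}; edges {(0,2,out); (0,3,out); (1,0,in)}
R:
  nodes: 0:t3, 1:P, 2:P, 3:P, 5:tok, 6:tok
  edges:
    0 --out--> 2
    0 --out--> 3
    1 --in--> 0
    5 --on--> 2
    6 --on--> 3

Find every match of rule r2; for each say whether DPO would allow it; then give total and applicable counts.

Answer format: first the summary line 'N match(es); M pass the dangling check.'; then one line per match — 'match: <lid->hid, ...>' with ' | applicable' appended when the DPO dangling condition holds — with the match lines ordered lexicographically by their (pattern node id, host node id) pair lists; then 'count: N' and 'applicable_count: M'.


4 match(es); 4 pass the dangling check.
match: 0->13, 1->0, 2->1, 3->4, 4->16 | applicable
match: 0->13, 1->0, 2->1, 3->4, 4->19 | applicable
match: 0->13, 1->0, 2->4, 3->1, 4->16 | applicable
match: 0->13, 1->0, 2->4, 3->1, 4->19 | applicable
count: 4
applicable_count: 4


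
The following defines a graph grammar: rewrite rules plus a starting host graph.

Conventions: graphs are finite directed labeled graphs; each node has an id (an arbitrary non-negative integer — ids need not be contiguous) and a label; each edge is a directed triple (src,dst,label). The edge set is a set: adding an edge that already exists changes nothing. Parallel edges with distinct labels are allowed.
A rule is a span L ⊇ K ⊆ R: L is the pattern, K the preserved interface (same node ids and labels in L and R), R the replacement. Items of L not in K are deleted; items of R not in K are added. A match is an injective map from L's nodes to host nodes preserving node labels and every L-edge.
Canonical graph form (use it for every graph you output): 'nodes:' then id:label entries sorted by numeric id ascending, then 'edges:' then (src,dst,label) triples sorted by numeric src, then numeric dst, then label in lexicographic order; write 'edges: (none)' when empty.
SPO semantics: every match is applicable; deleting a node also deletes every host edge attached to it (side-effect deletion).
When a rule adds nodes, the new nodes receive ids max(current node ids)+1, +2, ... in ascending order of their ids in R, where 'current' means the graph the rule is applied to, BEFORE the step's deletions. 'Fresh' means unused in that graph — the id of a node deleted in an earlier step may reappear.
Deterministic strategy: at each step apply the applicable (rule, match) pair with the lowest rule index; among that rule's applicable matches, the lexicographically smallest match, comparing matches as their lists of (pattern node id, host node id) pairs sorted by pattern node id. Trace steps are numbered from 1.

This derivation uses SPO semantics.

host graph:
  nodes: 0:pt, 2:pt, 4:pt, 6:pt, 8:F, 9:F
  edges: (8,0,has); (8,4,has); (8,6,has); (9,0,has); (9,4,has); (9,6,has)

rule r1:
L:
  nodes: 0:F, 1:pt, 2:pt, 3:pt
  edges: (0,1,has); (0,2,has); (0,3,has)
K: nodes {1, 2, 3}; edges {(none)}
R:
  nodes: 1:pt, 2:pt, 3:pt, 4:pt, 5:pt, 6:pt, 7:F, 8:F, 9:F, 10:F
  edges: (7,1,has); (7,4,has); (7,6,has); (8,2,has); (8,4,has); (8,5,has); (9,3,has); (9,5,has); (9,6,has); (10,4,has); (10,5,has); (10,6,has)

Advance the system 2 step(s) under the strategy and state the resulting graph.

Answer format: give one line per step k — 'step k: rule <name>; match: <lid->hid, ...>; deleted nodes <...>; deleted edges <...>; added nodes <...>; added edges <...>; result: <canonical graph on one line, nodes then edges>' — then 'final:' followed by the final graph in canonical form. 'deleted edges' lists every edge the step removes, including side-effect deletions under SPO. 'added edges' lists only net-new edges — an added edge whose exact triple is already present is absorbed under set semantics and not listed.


step 1: rule r1; match: 0->8, 1->0, 2->4, 3->6; deleted nodes 8; deleted edges (8,0,has); (8,4,has); (8,6,has); added nodes 10, 11, 12, 13, 14, 15, 16; added edges (13,0,has); (13,10,has); (13,12,has); (14,4,has); (14,10,has); (14,11,has); (15,6,has); (15,11,has); (15,12,has); (16,10,has); (16,11,has); (16,12,has); result: nodes: 0:pt, 2:pt, 4:pt, 6:pt, 9:F, 10:pt, 11:pt, 12:pt, 13:F, 14:F, 15:F, 16:F edges: (9,0,has); (9,4,has); (9,6,has); (13,0,has); (13,10,has); (13,12,has); (14,4,has); (14,10,has); (14,11,has); (15,6,has); (15,11,has); (15,12,has); (16,10,has); (16,11,has); (16,12,has)
step 2: rule r1; match: 0->9, 1->0, 2->4, 3->6; deleted nodes 9; deleted edges (9,0,has); (9,4,has); (9,6,has); added nodes 17, 18, 19, 20, 21, 22, 23; added edges (20,0,has); (20,17,has); (20,19,has); (21,4,has); (21,17,has); (21,18,has); (22,6,has); (22,18,has); (22,19,has); (23,17,has); (23,18,has); (23,19,has); result: nodes: 0:pt, 2:pt, 4:pt, 6:pt, 10:pt, 11:pt, 12:pt, 13:F, 14:F, 15:F, 16:F, 17:pt, 18:pt, 19:pt, 20:F, 21:F, 22:F, 23:F edges: (13,0,has); (13,10,has); (13,12,has); (14,4,has); (14,10,has); (14,11,has); (15,6,has); (15,11,has); (15,12,has); (16,10,has); (16,11,has); (16,12,has); (20,0,has); (20,17,has); (20,19,has); (21,4,has); (21,17,has); (21,18,has); (22,6,has); (22,18,has); (22,19,has); (23,17,has); (23,18,has); (23,19,has)
final:
nodes: 0:pt, 2:pt, 4:pt, 6:pt, 10:pt, 11:pt, 12:pt, 13:F, 14:F, 15:F, 16:F, 17:pt, 18:pt, 19:pt, 20:F, 21:F, 22:F, 23:F
edges: (13,0,has); (13,10,has); (13,12,has); (14,4,has); (14,10,has); (14,11,has); (15,6,has); (15,11,has); (15,12,has); (16,10,has); (16,11,has); (16,12,has); (20,0,has); (20,17,has); (20,19,has); (21,4,has); (21,17,has); (21,18,has); (22,6,has); (22,18,has); (22,19,has); (23,17,has); (23,18,has); (23,19,has)


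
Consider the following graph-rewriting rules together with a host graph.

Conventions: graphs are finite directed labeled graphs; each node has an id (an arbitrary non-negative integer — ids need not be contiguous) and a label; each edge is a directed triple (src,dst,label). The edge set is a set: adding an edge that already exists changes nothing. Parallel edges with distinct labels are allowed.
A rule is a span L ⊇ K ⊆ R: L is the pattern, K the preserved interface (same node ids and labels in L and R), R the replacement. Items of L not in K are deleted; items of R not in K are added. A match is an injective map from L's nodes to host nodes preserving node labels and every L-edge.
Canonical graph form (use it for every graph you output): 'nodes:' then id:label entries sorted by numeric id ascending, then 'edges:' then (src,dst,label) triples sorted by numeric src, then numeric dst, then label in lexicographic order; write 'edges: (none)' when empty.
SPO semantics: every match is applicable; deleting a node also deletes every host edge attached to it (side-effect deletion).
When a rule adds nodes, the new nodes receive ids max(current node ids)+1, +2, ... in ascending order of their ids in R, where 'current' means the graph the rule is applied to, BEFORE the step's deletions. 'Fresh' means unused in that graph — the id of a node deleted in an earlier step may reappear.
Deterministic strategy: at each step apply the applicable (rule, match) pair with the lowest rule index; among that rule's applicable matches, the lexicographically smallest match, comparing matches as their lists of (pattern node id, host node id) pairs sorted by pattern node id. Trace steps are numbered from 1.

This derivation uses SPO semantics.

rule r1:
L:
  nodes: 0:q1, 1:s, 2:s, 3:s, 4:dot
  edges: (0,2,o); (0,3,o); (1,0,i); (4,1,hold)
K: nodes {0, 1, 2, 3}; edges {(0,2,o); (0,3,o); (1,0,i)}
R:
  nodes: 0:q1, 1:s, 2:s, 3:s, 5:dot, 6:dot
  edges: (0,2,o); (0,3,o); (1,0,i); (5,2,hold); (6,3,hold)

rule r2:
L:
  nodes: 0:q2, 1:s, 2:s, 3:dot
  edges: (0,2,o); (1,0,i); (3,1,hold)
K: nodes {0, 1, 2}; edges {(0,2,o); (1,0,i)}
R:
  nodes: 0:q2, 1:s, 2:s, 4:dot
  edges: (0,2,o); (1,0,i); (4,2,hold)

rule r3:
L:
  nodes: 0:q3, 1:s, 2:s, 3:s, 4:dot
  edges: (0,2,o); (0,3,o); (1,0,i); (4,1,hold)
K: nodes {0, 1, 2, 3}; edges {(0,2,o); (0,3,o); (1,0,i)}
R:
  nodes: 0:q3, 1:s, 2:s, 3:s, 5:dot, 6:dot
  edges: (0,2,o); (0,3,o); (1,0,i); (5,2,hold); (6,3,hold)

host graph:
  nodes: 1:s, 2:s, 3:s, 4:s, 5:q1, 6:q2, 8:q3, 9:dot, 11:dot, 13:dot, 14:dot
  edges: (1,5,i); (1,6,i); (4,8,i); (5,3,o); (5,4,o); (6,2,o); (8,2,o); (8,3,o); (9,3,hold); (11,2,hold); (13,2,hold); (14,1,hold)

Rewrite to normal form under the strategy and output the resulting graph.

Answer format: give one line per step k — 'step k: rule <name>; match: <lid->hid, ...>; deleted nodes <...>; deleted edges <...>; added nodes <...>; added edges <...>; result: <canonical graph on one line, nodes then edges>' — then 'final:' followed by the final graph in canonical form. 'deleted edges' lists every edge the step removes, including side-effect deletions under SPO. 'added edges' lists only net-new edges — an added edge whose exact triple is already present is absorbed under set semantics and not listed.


step 1: rule r1; match: 0->5, 1->1, 2->3, 3->4, 4->14; deleted nodes 14; deleted edges (14,1,hold); added nodes 15, 16; added edges (15,3,hold); (16,4,hold); result: nodes: 1:s, 2:s, 3:s, 4:s, 5:q1, 6:q2, 8:q3, 9:dot, 11:dot, 13:dot, 15:dot, 16:dot edges: (1,5,i); (1,6,i); (4,8,i); (5,3,o); (5,4,o); (6,2,o); (8,2,o); (8,3,o); (9,3,hold); (11,2,hold); (13,2,hold); (15,3,hold); (16,4,hold)
step 2: rule r3; match: 0->8, 1->4, 2->2, 3->3, 4->16; deleted nodes 16; deleted edges (16,4,hold); added nodes 17, 18; added edges (17,2,hold); (18,3,hold); result: nodes: 1:s, 2:s, 3:s, 4:s, 5:q1, 6:q2, 8:q3, 9:dot, 11:dot, 13:dot, 15:dot, 17:dot, 18:dot edges: (1,5,i); (1,6,i); (4,8,i); (5,3,o); (5,4,o); (6,2,o); (8,2,o); (8,3,o); (9,3,hold); (11,2,hold); (13,2,hold); (15,3,hold); (17,2,hold); (18,3,hold)
final:
nodes: 1:s, 2:s, 3:s, 4:s, 5:q1, 6:q2, 8:q3, 9:dot, 11:dot, 13:dot, 15:dot, 17:dot, 18:dot
edges: (1,5,i); (1,6,i); (4,8,i); (5,3,o); (5,4,o); (6,2,o); (8,2,o); (8,3,o); (9,3,hold); (11,2,hold); (13,2,hold); (15,3,hold); (17,2,hold); (18,3,hold)


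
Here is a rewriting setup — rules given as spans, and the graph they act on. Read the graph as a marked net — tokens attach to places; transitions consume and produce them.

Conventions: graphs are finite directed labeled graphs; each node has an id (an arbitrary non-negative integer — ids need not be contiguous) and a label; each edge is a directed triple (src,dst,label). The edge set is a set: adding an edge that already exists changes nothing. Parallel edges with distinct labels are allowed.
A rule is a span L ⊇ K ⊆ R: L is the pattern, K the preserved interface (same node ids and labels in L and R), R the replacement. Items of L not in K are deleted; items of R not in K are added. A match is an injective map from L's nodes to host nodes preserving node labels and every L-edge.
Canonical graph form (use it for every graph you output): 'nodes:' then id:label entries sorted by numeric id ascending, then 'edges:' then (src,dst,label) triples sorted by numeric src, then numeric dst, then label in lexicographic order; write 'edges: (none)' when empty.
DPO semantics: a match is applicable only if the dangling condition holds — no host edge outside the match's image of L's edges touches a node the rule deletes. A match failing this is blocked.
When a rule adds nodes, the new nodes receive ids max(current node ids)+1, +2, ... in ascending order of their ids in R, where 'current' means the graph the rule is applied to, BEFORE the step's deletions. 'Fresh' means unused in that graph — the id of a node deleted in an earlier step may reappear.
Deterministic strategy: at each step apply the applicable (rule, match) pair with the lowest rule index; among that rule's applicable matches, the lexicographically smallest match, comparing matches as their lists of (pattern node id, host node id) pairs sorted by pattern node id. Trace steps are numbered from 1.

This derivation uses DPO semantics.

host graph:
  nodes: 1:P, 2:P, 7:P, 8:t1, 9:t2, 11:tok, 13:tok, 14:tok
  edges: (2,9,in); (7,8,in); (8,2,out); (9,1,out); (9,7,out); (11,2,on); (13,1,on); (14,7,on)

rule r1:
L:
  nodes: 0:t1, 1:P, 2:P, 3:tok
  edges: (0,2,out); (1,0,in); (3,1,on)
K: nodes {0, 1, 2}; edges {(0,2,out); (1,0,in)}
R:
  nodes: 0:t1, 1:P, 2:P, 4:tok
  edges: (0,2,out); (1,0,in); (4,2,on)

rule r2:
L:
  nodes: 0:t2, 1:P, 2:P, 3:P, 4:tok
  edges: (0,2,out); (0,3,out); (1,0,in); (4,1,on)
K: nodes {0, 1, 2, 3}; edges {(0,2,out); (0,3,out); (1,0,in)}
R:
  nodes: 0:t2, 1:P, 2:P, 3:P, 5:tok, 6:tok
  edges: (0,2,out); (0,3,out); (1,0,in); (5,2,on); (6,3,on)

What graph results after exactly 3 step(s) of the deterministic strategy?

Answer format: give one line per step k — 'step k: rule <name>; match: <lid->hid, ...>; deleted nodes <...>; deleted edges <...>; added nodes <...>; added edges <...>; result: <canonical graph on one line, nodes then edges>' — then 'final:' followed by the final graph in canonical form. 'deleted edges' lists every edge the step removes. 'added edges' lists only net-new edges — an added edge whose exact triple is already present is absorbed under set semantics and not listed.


step 1: rule r1; match: 0->8, 1->7, 2->2, 3->14; deleted nodes 14; deleted edges (14,7,on); added nodes 15; added edges (15,2,on); result: nodes: 1:P, 2:P, 7:P, 8:t1, 9:t2, 11:tok, 13:tok, 15:tok edges: (2,9,in); (7,8,in); (8,2,out); (9,1,out); (9,7,out); (11,2,on); (13,1,on); (15,2,on)
step 2: rule r2; match: 0->9, 1->2, 2->1, 3->7, 4->11; deleted nodes 11; deleted edges (11,2,on); added nodes 16, 17; added edges (16,1,on); (17,7,on); result: nodes: 1:P, 2:P, 7:P, 8:t1, 9:t2, 13:tok, 15:tok, 16:tok, 17:tok edges: (2,9,in); (7,8,in); (8,2,out); (9,1,out); (9,7,out); (13,1,on); (15,2,on); (16,1,on); (17,7,on)
step 3: rule r1; match: 0->8, 1->7, 2->2, 3->17; deleted nodes 17; deleted edges (17,7,on); added nodes 18; added edges (18,2,on); result: nodes: 1:P, 2:P, 7:P, 8:t1, 9:t2, 13:tok, 15:tok, 16:tok, 18:tok edges: (2,9,in); (7,8,in); (8,2,out); (9,1,out); (9,7,out); (13,1,on); (15,2,on); (16,1,on); (18,2,on)
final:
nodes: 1:P, 2:P, 7:P, 8:t1, 9:t2, 13:tok, 15:tok, 16:tok, 18:tok
edges: (2,9,in); (7,8,in); (8,2,out); (9,1,out); (9,7,out); (13,1,on); (15,2,on); (16,1,on); (18,2,on)


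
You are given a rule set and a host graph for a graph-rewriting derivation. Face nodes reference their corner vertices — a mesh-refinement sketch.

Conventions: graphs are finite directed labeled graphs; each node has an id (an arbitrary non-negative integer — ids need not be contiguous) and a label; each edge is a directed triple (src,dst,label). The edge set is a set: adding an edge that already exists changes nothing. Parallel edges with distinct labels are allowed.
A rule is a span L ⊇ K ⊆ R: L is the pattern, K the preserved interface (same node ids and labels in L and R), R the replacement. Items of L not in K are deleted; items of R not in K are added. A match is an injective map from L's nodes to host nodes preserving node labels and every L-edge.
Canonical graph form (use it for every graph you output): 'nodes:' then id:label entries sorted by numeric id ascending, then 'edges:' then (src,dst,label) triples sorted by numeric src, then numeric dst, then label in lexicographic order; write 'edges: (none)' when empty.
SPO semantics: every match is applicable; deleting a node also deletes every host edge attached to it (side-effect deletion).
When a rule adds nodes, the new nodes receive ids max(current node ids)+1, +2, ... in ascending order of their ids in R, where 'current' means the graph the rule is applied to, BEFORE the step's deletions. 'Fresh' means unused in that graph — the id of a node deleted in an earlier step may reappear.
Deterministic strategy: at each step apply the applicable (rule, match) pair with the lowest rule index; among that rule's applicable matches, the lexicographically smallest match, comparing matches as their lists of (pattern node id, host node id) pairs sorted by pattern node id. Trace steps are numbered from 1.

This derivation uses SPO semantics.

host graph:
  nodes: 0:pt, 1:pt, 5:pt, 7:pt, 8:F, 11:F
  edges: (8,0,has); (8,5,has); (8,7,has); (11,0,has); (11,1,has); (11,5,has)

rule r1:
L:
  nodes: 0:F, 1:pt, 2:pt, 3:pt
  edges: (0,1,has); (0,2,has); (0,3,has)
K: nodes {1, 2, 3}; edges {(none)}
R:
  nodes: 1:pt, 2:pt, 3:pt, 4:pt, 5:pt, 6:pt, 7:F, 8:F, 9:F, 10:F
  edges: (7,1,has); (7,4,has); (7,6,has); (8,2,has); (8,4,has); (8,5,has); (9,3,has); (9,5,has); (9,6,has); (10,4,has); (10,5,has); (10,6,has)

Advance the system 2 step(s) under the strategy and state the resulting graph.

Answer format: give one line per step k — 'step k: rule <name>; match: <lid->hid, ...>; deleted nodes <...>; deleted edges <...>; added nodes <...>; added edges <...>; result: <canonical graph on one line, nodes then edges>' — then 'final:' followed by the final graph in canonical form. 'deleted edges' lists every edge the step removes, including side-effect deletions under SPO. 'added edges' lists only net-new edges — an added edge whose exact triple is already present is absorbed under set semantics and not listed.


step 1: rule r1; match: 0->8, 1->0, 2->5, 3->7; deleted nodes 8; deleted edges (8,0,has); (8,5,has); (8,7,has); added nodes 12, 13, 14, 15, 16, 17, 18; added edges (15,0,has); (15,12,has); (15,14,has); (16,5,has); (16,12,has); (16,13,has); (17,7,has); (17,13,has); (17,14,has); (18,12,has); (18,13,has); (18,14,has); result: nodes: 0:pt, 1:pt, 5:pt, 7:pt, 11:F, 12:pt, 13:pt, 14:pt, 15:F, 16:F, 17:F, 18:F edges: (11,0,has); (11,1,has); (11,5,has); (15,0,has); (15,12,has); (15,14,has); (16,5,has); (16,12,has); (16,13,has); (17,7,has); (17,13,has); (17,14,has); (18,12,has); (18,13,has); (18,14,has)
step 2: rule r1; match: 0->11, 1->0, 2->1, 3->5; deleted nodes 11; deleted edges (11,0,has); (11,1,has); (11,5,has); added nodes 19, 20, 21, 22, 23, 24, 25; added edges (22,0,has); (22,19,has); (22,21,has); (23,1,has); (23,19,has); (23,20,has); (24,5,has); (24,20,has); (24,21,has); (25,19,has); (25,20,has); (25,21,has); result: nodes: 0:pt, 1:pt, 5:pt, 7:pt, 12:pt, 13:pt, 14:pt, 15:F, 16:F, 17:F, 18:F, 19:pt, 20:pt, 21:pt, 22:F, 23:F, 24:F, 25:F edges: (15,0,has); (15,12,has); (15,14,has); (16,5,has); (16,12,has); (16,13,has); (17,7,has); (17,13,has); (17,14,has); (18,12,has); (18,13,has); (18,14,has); (22,0,has); (22,19,has); (22,21,has); (23,1,has); (23,19,has); (23,20,has); (24,5,has); (24,20,has); (24,21,has); (25,19,has); (25,20,has); (25,21,has)
final:
nodes: 0:pt, 1:pt, 5:pt, 7:pt, 12:pt, 13:pt, 14:pt, 15:F, 16:F, 17:F, 18:F, 19:pt, 20:pt, 21:pt, 22:F, 23:F, 24:F, 25:F
edges: (15,0,has); (15,12,has); (15,14,has); (16,5,has); (16,12,has); (16,13,has); (17,7,has); (17,13,has); (17,14,has); (18,12,has); (18,13,has); (18,14,has); (22,0,has); (22,19,has); (22,21,has); (23,1,has); (23,19,has); (23,20,has); (24,5,has); (24,20,has); (24,21,has); (25,19,has); (25,20,has); (25,21,has)
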